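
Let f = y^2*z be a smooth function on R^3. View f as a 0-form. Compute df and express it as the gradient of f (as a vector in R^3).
df = (0) dx + (2*y*z) dy + (y^2) dz; grad f = (0, 2*y*z, y^2)

For a 0-form f, d f = (∂f/∂x) dx + (∂f/∂y) dy + (∂f/∂z) dz. The components of the vector representation are exactly the entries of grad f in Cartesian coordinates:
  ∂f/∂x = 0
  ∂f/∂y = 2*y*z
  ∂f/∂z = y^2.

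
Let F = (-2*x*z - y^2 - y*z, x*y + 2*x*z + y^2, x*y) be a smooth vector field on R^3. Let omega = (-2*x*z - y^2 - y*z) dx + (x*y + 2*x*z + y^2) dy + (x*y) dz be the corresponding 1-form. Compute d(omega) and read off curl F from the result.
d(omega) = (-x) dy ∧ dz + (-2*x - 2*y) dz ∧ dx + (3*y + 3*z) dx ∧ dy; curl F = (-x, -2*x - 2*y, 3*y + 3*z)

d omega = sum_{i<j} (∂f_j/∂x_i - ∂f_i/∂x_j) dx_i ∧ dx_j. Under the identification (dy ∧ dz, dz ∧ dx, dx ∧ dy) ↔ (e_x, e_y, e_z), the coefficients are exactly the components of curl F. Compute:
  ∂R/∂y - ∂Q/∂z = (x) - (2*x) = -x
  ∂P/∂z - ∂R/∂x = (-2*x - y) - (y) = -2*x - 2*y
  ∂Q/∂x - ∂P/∂y = (y + 2*z) - (-2*y - z) = 3*y + 3*z.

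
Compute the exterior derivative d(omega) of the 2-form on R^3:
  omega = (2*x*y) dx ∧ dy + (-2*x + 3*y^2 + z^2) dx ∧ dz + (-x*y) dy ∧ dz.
d(omega) = (-7*y) dx ∧ dy ∧ dz

For a 2-form omega = sum_{i<j} g_{ij} dx_i ∧ dx_j, the exterior derivative is
  d(omega) = sum_{i<j} d(g_{ij}) ∧ dx_i ∧ dx_j = sum_{i<j, k} (∂g_{ij}/∂x_k) dx_k ∧ dx_i ∧ dx_j.
Expand each term, using dx_k ∧ dx_i ∧ dx_j = sgn(permutation) dx_{(a)} ∧ dx_{(b)} ∧ dx_{(c)} with (a < b < c) sorted:
  d(-2*x + 3*y^2 + z^2) includes (∂/∂y)(-2*x + 3*y^2 + z^2) dy = (6*y) dy, which multiplied by dx ∧ dz gives (-6*y) dx ∧ dy ∧ dz
  d(-x*y) includes (∂/∂x)(-x*y) dx = (-y) dx, which multiplied by dy ∧ dz gives (-y) dx ∧ dy ∧ dz
Collecting like 3-forms: d(omega) = (-7*y) dx ∧ dy ∧ dz.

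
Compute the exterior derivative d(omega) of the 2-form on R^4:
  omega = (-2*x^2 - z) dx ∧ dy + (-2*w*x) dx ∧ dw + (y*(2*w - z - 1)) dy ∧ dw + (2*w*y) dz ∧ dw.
d(omega) = (-1) dx ∧ dy ∧ dz + (2*w + y) dy ∧ dz ∧ dw

For a 2-form omega = sum_{i<j} g_{ij} dx_i ∧ dx_j, the exterior derivative is
  d(omega) = sum_{i<j} d(g_{ij}) ∧ dx_i ∧ dx_j = sum_{i<j, k} (∂g_{ij}/∂x_k) dx_k ∧ dx_i ∧ dx_j.
Expand each term, using dx_k ∧ dx_i ∧ dx_j = sgn(permutation) dx_{(a)} ∧ dx_{(b)} ∧ dx_{(c)} with (a < b < c) sorted:
  d(-2*x^2 - z) includes (∂/∂z)(-2*x^2 - z) dz = (-1) dz, which multiplied by dx ∧ dy gives (-1) dx ∧ dy ∧ dz
  d(y*(2*w - z - 1)) includes (∂/∂z)(y*(2*w - z - 1)) dz = (-y) dz, which multiplied by dy ∧ dw gives (y) dy ∧ dz ∧ dw
  d(2*w*y) includes (∂/∂y)(2*w*y) dy = (2*w) dy, which multiplied by dz ∧ dw gives (2*w) dy ∧ dz ∧ dw
Collecting like 3-forms: d(omega) = (-1) dx ∧ dy ∧ dz + (2*w + y) dy ∧ dz ∧ dw.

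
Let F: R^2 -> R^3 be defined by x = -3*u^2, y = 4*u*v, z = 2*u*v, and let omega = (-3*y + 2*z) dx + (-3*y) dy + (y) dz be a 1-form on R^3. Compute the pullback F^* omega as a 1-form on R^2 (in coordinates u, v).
F^* omega = (8*u*v*(6*u - 5*v)) du + (-40*u^2*v) dv

Using F^*(f dg) = (f ∘ F) d(g ∘ F), substitute each coordinate x_i by F_i(u, v) in f_i, and replace dx_i by d F_i = (∂F_i/∂u) du + (∂F_i/∂v) dv.
  For the x component: f_1(F) = -8*u*v; d F_1 = (-6*u) du + (0) dv
  For the y component: f_2(F) = -12*u*v; d F_2 = (4*v) du + (4*u) dv
  For the z component: f_3(F) = 4*u*v; d F_3 = (2*v) du + (2*u) dv
Combining and collecting du, dv coefficients:
  coeff of du: 8*u*v*(6*u - 5*v)
  coeff of dv: -40*u^2*v
F^* omega = (8*u*v*(6*u - 5*v)) du + (-40*u^2*v) dv.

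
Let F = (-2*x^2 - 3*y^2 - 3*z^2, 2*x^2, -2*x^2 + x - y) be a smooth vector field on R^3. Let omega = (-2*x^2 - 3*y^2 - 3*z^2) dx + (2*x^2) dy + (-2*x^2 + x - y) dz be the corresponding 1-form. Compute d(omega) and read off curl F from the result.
d(omega) = (-1) dy ∧ dz + (4*x - 6*z - 1) dz ∧ dx + (4*x + 6*y) dx ∧ dy; curl F = (-1, 4*x - 6*z - 1, 4*x + 6*y)

d omega = sum_{i<j} (∂f_j/∂x_i - ∂f_i/∂x_j) dx_i ∧ dx_j. Under the identification (dy ∧ dz, dz ∧ dx, dx ∧ dy) ↔ (e_x, e_y, e_z), the coefficients are exactly the components of curl F. Compute:
  ∂R/∂y - ∂Q/∂z = (-1) - (0) = -1
  ∂P/∂z - ∂R/∂x = (-6*z) - (1 - 4*x) = 4*x - 6*z - 1
  ∂Q/∂x - ∂P/∂y = (4*x) - (-6*y) = 4*x + 6*y.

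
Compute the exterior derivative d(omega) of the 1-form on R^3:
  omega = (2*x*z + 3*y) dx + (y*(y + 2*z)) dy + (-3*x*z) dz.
d(omega) = (-3) dx ∧ dy + (-2*x - 3*z) dx ∧ dz + (-2*y) dy ∧ dz

For a 1-form omega = sum_i f_i dx_i, the exterior derivative is
  d(omega) = sum_{i < j} (∂f_j/∂x_i - ∂f_i/∂x_j) dx_i ∧ dx_j.
  coefficient of dx ∧ dy: ∂f_2/∂x - ∂f_1/∂y = ∂(y*(y + 2*z))/∂x - ∂(2*x*z + 3*y)/∂y = -3
  coefficient of dx ∧ dz: ∂f_3/∂x - ∂f_1/∂z = ∂(-3*x*z)/∂x - ∂(2*x*z + 3*y)/∂z = -2*x - 3*z
  coefficient of dy ∧ dz: ∂f_3/∂y - ∂f_2/∂z = ∂(-3*x*z)/∂y - ∂(y*(y + 2*z))/∂z = -2*y
Assembling: d(omega) = (-3) dx ∧ dy + (-2*x - 3*z) dx ∧ dz + (-2*y) dy ∧ dz.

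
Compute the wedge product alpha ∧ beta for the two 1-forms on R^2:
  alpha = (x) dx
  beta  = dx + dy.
alpha ∧ beta = (x) dx ∧ dy

Distribute the wedge, using dx_i ∧ dx_j = -dx_j ∧ dx_i and dx_i ∧ dx_i = 0. For each pair (i, j) with i < j, the coefficient of dx_i ∧ dx_j in alpha ∧ beta is (alpha_i * beta_j - alpha_j * beta_i). Collecting: alpha ∧ beta = (x) dx ∧ dy.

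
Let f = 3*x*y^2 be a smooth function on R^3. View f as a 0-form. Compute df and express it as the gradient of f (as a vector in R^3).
df = (3*y^2) dx + (6*x*y) dy + (0) dz; grad f = (3*y^2, 6*x*y, 0)

For a 0-form f, d f = (∂f/∂x) dx + (∂f/∂y) dy + (∂f/∂z) dz. The components of the vector representation are exactly the entries of grad f in Cartesian coordinates:
  ∂f/∂x = 3*y^2
  ∂f/∂y = 6*x*y
  ∂f/∂z = 0.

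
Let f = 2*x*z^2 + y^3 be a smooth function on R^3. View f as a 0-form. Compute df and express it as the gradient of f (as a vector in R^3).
df = (2*z^2) dx + (3*y^2) dy + (4*x*z) dz; grad f = (2*z^2, 3*y^2, 4*x*z)

For a 0-form f, d f = (∂f/∂x) dx + (∂f/∂y) dy + (∂f/∂z) dz. The components of the vector representation are exactly the entries of grad f in Cartesian coordinates:
  ∂f/∂x = 2*z^2
  ∂f/∂y = 3*y^2
  ∂f/∂z = 4*x*z.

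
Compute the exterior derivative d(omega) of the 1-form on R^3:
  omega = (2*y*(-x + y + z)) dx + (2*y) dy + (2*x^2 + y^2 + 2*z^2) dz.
d(omega) = (2*x - 4*y - 2*z) dx ∧ dy + (4*x - 2*y) dx ∧ dz + (2*y) dy ∧ dz

For a 1-form omega = sum_i f_i dx_i, the exterior derivative is
  d(omega) = sum_{i < j} (∂f_j/∂x_i - ∂f_i/∂x_j) dx_i ∧ dx_j.
  coefficient of dx ∧ dy: ∂f_2/∂x - ∂f_1/∂y = ∂(2*y)/∂x - ∂(2*y*(-x + y + z))/∂y = 2*x - 4*y - 2*z
  coefficient of dx ∧ dz: ∂f_3/∂x - ∂f_1/∂z = ∂(2*x^2 + y^2 + 2*z^2)/∂x - ∂(2*y*(-x + y + z))/∂z = 4*x - 2*y
  coefficient of dy ∧ dz: ∂f_3/∂y - ∂f_2/∂z = ∂(2*x^2 + y^2 + 2*z^2)/∂y - ∂(2*y)/∂z = 2*y
Assembling: d(omega) = (2*x - 4*y - 2*z) dx ∧ dy + (4*x - 2*y) dx ∧ dz + (2*y) dy ∧ dz.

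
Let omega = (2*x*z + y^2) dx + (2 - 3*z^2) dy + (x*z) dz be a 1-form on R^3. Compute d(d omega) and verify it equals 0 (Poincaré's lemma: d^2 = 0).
d(d omega) = 0

Step 1: d omega = sum_{i<j} (∂f_j/∂x_i - ∂f_i/∂x_j) dx_i ∧ dx_j:
  coeff of dx ∧ dy: -2*y
  coeff of dx ∧ dz: -2*x + z
  coeff of dy ∧ dz: 6*z
Step 2: Apply d again to each 2-form coefficient. The only possible 3-form in R^3 is dx ∧ dy ∧ dz, with coefficient
  ∂(coeff of dy∧dz)/∂x - ∂(coeff of dx∧dz)/∂y + ∂(coeff of dx∧dy)/∂z
  = ∂/∂x (6*z) - ∂/∂y (-2*x + z) + ∂/∂z (-2*y).
Each of these terms simplifies to sums of mixed partials that cancel in pairs. The result is 0 (by equality of mixed partials for smooth functions — Schwarz / Clairaut).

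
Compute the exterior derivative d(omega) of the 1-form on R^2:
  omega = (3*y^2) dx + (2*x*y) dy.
d(omega) = (-4*y) dx ∧ dy

For a 1-form omega = sum_i f_i dx_i, the exterior derivative is
  d(omega) = sum_{i < j} (∂f_j/∂x_i - ∂f_i/∂x_j) dx_i ∧ dx_j.
  coefficient of dx ∧ dy: ∂f_2/∂x - ∂f_1/∂y = ∂(2*x*y)/∂x - ∂(3*y^2)/∂y = -4*y
Assembling: d(omega) = (-4*y) dx ∧ dy.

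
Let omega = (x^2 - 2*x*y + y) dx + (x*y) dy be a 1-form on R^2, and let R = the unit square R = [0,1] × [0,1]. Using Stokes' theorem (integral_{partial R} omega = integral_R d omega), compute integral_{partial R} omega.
integral_(partial R) omega = 1/2

Stokes: integral_partial_R omega = integral_R d omega with d omega = (∂Q/∂x - ∂P/∂y) dx ∧ dy.
  ∂Q/∂x = y
  ∂P/∂y = 1 - 2*x
  integrand = ∂Q/∂x - ∂P/∂y = 2*x + y - 1.
Integrating over R: integral_0^1 integral_0^1 (2*x + y - 1) dx dy = 1/2.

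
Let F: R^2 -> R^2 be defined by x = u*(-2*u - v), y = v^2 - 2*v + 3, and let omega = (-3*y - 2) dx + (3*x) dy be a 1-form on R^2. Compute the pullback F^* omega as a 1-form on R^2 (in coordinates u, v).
F^* omega = (12*u*v^2 - 24*u*v + 44*u + 3*v^3 - 6*v^2 + 11*v) du + (u*(-12*u*v + 12*u - 3*v^2 + 11)) dv

Using F^*(f dg) = (f ∘ F) d(g ∘ F), substitute each coordinate x_i by F_i(u, v) in f_i, and replace dx_i by d F_i = (∂F_i/∂u) du + (∂F_i/∂v) dv.
  For the x component: f_1(F) = -3*v^2 + 6*v - 11; d F_1 = (-4*u - v) du + (-u) dv
  For the y component: f_2(F) = 3*u*(-2*u - v); d F_2 = (0) du + (2*v - 2) dv
Combining and collecting du, dv coefficients:
  coeff of du: 12*u*v^2 - 24*u*v + 44*u + 3*v^3 - 6*v^2 + 11*v
  coeff of dv: u*(-12*u*v + 12*u - 3*v^2 + 11)
F^* omega = (12*u*v^2 - 24*u*v + 44*u + 3*v^3 - 6*v^2 + 11*v) du + (u*(-12*u*v + 12*u - 3*v^2 + 11)) dv.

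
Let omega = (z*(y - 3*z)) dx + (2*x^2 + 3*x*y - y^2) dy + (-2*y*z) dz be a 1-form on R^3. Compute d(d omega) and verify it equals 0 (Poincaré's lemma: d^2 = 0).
d(d omega) = 0

Step 1: d omega = sum_{i<j} (∂f_j/∂x_i - ∂f_i/∂x_j) dx_i ∧ dx_j:
  coeff of dx ∧ dy: 4*x + 3*y - z
  coeff of dx ∧ dz: -y + 6*z
  coeff of dy ∧ dz: -2*z
Step 2: Apply d again to each 2-form coefficient. The only possible 3-form in R^3 is dx ∧ dy ∧ dz, with coefficient
  ∂(coeff of dy∧dz)/∂x - ∂(coeff of dx∧dz)/∂y + ∂(coeff of dx∧dy)/∂z
  = ∂/∂x (-2*z) - ∂/∂y (-y + 6*z) + ∂/∂z (4*x + 3*y - z).
Each of these terms simplifies to sums of mixed partials that cancel in pairs. The result is 0 (by equality of mixed partials for smooth functions — Schwarz / Clairaut).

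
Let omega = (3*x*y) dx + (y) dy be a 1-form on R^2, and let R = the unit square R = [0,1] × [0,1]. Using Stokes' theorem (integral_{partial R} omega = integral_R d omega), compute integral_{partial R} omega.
integral_(partial R) omega = -3/2

Stokes: integral_partial_R omega = integral_R d omega with d omega = (∂Q/∂x - ∂P/∂y) dx ∧ dy.
  ∂Q/∂x = 0
  ∂P/∂y = 3*x
  integrand = ∂Q/∂x - ∂P/∂y = -3*x.
Integrating over R: integral_0^1 integral_0^1 (-3*x) dx dy = -3/2.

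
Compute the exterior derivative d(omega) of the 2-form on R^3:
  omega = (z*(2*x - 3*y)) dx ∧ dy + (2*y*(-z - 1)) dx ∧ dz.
d(omega) = (2*x - 3*y + 2*z + 2) dx ∧ dy ∧ dz

For a 2-form omega = sum_{i<j} g_{ij} dx_i ∧ dx_j, the exterior derivative is
  d(omega) = sum_{i<j} d(g_{ij}) ∧ dx_i ∧ dx_j = sum_{i<j, k} (∂g_{ij}/∂x_k) dx_k ∧ dx_i ∧ dx_j.
Expand each term, using dx_k ∧ dx_i ∧ dx_j = sgn(permutation) dx_{(a)} ∧ dx_{(b)} ∧ dx_{(c)} with (a < b < c) sorted:
  d(z*(2*x - 3*y)) includes (∂/∂z)(z*(2*x - 3*y)) dz = (2*x - 3*y) dz, which multiplied by dx ∧ dy gives (2*x - 3*y) dx ∧ dy ∧ dz
  d(2*y*(-z - 1)) includes (∂/∂y)(2*y*(-z - 1)) dy = (-2*z - 2) dy, which multiplied by dx ∧ dz gives (2*z + 2) dx ∧ dy ∧ dz
Collecting like 3-forms: d(omega) = (2*x - 3*y + 2*z + 2) dx ∧ dy ∧ dz.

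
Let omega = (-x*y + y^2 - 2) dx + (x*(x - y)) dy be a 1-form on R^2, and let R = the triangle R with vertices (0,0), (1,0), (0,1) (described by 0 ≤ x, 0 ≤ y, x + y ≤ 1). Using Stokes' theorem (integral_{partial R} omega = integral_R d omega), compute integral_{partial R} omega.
integral_(partial R) omega = 0

Stokes: integral_partial_R omega = integral_R d omega with d omega = (∂Q/∂x - ∂P/∂y) dx ∧ dy.
  ∂Q/∂x = 2*x - y
  ∂P/∂y = -x + 2*y
  integrand = ∂Q/∂x - ∂P/∂y = 3*x - 3*y.
Integrating over R: integral_0^1 integral_0^{1-x} (3*x - 3*y) dy dx = 0.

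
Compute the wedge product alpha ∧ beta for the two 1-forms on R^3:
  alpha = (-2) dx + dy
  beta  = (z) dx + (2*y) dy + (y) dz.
alpha ∧ beta = (-4*y - z) dx ∧ dy + (-2*y) dx ∧ dz + (y) dy ∧ dz

Distribute the wedge, using dx_i ∧ dx_j = -dx_j ∧ dx_i and dx_i ∧ dx_i = 0. For each pair (i, j) with i < j, the coefficient of dx_i ∧ dx_j in alpha ∧ beta is (alpha_i * beta_j - alpha_j * beta_i). Collecting: alpha ∧ beta = (-4*y - z) dx ∧ dy + (-2*y) dx ∧ dz + (y) dy ∧ dz.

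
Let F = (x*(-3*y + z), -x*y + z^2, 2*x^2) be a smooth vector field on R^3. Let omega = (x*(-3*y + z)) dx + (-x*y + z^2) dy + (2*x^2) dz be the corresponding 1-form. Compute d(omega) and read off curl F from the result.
d(omega) = (-2*z) dy ∧ dz + (-3*x) dz ∧ dx + (3*x - y) dx ∧ dy; curl F = (-2*z, -3*x, 3*x - y)

d omega = sum_{i<j} (∂f_j/∂x_i - ∂f_i/∂x_j) dx_i ∧ dx_j. Under the identification (dy ∧ dz, dz ∧ dx, dx ∧ dy) ↔ (e_x, e_y, e_z), the coefficients are exactly the components of curl F. Compute:
  ∂R/∂y - ∂Q/∂z = (0) - (2*z) = -2*z
  ∂P/∂z - ∂R/∂x = (x) - (4*x) = -3*x
  ∂Q/∂x - ∂P/∂y = (-y) - (-3*x) = 3*x - y.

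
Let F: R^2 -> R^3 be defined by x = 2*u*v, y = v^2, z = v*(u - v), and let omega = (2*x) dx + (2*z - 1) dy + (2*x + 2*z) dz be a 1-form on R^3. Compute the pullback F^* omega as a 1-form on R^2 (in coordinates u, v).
F^* omega = (2*v^2*(7*u - v)) du + (2*v*(7*u^2 - 5*u*v - 1)) dv

Using F^*(f dg) = (f ∘ F) d(g ∘ F), substitute each coordinate x_i by F_i(u, v) in f_i, and replace dx_i by d F_i = (∂F_i/∂u) du + (∂F_i/∂v) dv.
  For the x component: f_1(F) = 4*u*v; d F_1 = (2*v) du + (2*u) dv
  For the y component: f_2(F) = 2*u*v - 2*v^2 - 1; d F_2 = (0) du + (2*v) dv
  For the z component: f_3(F) = 2*v*(3*u - v); d F_3 = (v) du + (u - 2*v) dv
Combining and collecting du, dv coefficients:
  coeff of du: 2*v^2*(7*u - v)
  coeff of dv: 2*v*(7*u^2 - 5*u*v - 1)
F^* omega = (2*v^2*(7*u - v)) du + (2*v*(7*u^2 - 5*u*v - 1)) dv.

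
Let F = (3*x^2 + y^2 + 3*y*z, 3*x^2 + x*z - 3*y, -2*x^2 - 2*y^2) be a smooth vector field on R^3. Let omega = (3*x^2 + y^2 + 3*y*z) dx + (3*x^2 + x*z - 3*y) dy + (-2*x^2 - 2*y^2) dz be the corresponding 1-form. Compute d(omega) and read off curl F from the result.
d(omega) = (-x - 4*y) dy ∧ dz + (4*x + 3*y) dz ∧ dx + (6*x - 2*y - 2*z) dx ∧ dy; curl F = (-x - 4*y, 4*x + 3*y, 6*x - 2*y - 2*z)

d omega = sum_{i<j} (∂f_j/∂x_i - ∂f_i/∂x_j) dx_i ∧ dx_j. Under the identification (dy ∧ dz, dz ∧ dx, dx ∧ dy) ↔ (e_x, e_y, e_z), the coefficients are exactly the components of curl F. Compute:
  ∂R/∂y - ∂Q/∂z = (-4*y) - (x) = -x - 4*y
  ∂P/∂z - ∂R/∂x = (3*y) - (-4*x) = 4*x + 3*y
  ∂Q/∂x - ∂P/∂y = (6*x + z) - (2*y + 3*z) = 6*x - 2*y - 2*z.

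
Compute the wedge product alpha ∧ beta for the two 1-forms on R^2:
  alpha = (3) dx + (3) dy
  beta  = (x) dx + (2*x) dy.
alpha ∧ beta = (3*x) dx ∧ dy

Distribute the wedge, using dx_i ∧ dx_j = -dx_j ∧ dx_i and dx_i ∧ dx_i = 0. For each pair (i, j) with i < j, the coefficient of dx_i ∧ dx_j in alpha ∧ beta is (alpha_i * beta_j - alpha_j * beta_i). Collecting: alpha ∧ beta = (3*x) dx ∧ dy.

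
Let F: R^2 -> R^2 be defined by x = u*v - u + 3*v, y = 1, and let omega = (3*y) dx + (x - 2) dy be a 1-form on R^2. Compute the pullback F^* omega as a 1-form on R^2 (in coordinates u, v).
F^* omega = (3*v - 3) du + (3*u + 9) dv

Using F^*(f dg) = (f ∘ F) d(g ∘ F), substitute each coordinate x_i by F_i(u, v) in f_i, and replace dx_i by d F_i = (∂F_i/∂u) du + (∂F_i/∂v) dv.
  For the x component: f_1(F) = 3; d F_1 = (v - 1) du + (u + 3) dv
  For the y component: f_2(F) = u*v - u + 3*v - 2; d F_2 = (0) du + (0) dv
Combining and collecting du, dv coefficients:
  coeff of du: 3*v - 3
  coeff of dv: 3*u + 9
F^* omega = (3*v - 3) du + (3*u + 9) dv.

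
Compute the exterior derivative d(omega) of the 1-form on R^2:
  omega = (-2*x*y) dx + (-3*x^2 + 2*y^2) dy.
d(omega) = (-4*x) dx ∧ dy

For a 1-form omega = sum_i f_i dx_i, the exterior derivative is
  d(omega) = sum_{i < j} (∂f_j/∂x_i - ∂f_i/∂x_j) dx_i ∧ dx_j.
  coefficient of dx ∧ dy: ∂f_2/∂x - ∂f_1/∂y = ∂(-3*x^2 + 2*y^2)/∂x - ∂(-2*x*y)/∂y = -4*x
Assembling: d(omega) = (-4*x) dx ∧ dy.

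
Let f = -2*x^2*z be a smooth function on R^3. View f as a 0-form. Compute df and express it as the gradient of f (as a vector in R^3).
df = (-4*x*z) dx + (0) dy + (-2*x^2) dz; grad f = (-4*x*z, 0, -2*x^2)

For a 0-form f, d f = (∂f/∂x) dx + (∂f/∂y) dy + (∂f/∂z) dz. The components of the vector representation are exactly the entries of grad f in Cartesian coordinates:
  ∂f/∂x = -4*x*z
  ∂f/∂y = 0
  ∂f/∂z = -2*x^2.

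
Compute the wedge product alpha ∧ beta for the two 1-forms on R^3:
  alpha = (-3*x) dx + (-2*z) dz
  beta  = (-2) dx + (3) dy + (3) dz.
alpha ∧ beta = (-9*x) dx ∧ dy + (-9*x - 4*z) dx ∧ dz + (6*z) dy ∧ dz

Distribute the wedge, using dx_i ∧ dx_j = -dx_j ∧ dx_i and dx_i ∧ dx_i = 0. For each pair (i, j) with i < j, the coefficient of dx_i ∧ dx_j in alpha ∧ beta is (alpha_i * beta_j - alpha_j * beta_i). Collecting: alpha ∧ beta = (-9*x) dx ∧ dy + (-9*x - 4*z) dx ∧ dz + (6*z) dy ∧ dz.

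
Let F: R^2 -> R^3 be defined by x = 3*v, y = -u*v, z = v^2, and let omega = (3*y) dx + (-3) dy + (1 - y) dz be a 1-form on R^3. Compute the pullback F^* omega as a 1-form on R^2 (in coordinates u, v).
F^* omega = (3*v) du + (2*u*v^2 - 9*u*v + 3*u + 2*v) dv

Using F^*(f dg) = (f ∘ F) d(g ∘ F), substitute each coordinate x_i by F_i(u, v) in f_i, and replace dx_i by d F_i = (∂F_i/∂u) du + (∂F_i/∂v) dv.
  For the x component: f_1(F) = -3*u*v; d F_1 = (0) du + (3) dv
  For the y component: f_2(F) = -3; d F_2 = (-v) du + (-u) dv
  For the z component: f_3(F) = u*v + 1; d F_3 = (0) du + (2*v) dv
Combining and collecting du, dv coefficients:
  coeff of du: 3*v
  coeff of dv: 2*u*v^2 - 9*u*v + 3*u + 2*v
F^* omega = (3*v) du + (2*u*v^2 - 9*u*v + 3*u + 2*v) dv.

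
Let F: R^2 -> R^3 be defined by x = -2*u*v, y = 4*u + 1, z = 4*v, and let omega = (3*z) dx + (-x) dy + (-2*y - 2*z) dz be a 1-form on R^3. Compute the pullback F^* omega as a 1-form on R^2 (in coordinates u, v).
F^* omega = (8*v*(u - 3*v)) du + (-24*u*v - 32*u - 32*v - 8) dv

Using F^*(f dg) = (f ∘ F) d(g ∘ F), substitute each coordinate x_i by F_i(u, v) in f_i, and replace dx_i by d F_i = (∂F_i/∂u) du + (∂F_i/∂v) dv.
  For the x component: f_1(F) = 12*v; d F_1 = (-2*v) du + (-2*u) dv
  For the y component: f_2(F) = 2*u*v; d F_2 = (4) du + (0) dv
  For the z component: f_3(F) = -8*u - 8*v - 2; d F_3 = (0) du + (4) dv
Combining and collecting du, dv coefficients:
  coeff of du: 8*v*(u - 3*v)
  coeff of dv: -24*u*v - 32*u - 32*v - 8
F^* omega = (8*v*(u - 3*v)) du + (-24*u*v - 32*u - 32*v - 8) dv.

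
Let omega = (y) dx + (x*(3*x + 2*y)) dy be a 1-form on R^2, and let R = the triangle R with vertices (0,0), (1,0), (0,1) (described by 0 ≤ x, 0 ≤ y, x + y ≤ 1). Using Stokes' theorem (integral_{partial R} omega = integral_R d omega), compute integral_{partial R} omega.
integral_(partial R) omega = 5/6

Stokes: integral_partial_R omega = integral_R d omega with d omega = (∂Q/∂x - ∂P/∂y) dx ∧ dy.
  ∂Q/∂x = 6*x + 2*y
  ∂P/∂y = 1
  integrand = ∂Q/∂x - ∂P/∂y = 6*x + 2*y - 1.
Integrating over R: integral_0^1 integral_0^{1-x} (6*x + 2*y - 1) dy dx = 5/6.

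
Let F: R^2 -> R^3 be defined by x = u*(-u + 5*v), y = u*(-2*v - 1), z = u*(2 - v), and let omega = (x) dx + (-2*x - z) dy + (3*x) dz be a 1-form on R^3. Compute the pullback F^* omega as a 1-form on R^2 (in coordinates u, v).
F^* omega = (u*(2*u^2 - 16*u*v - 8*u + 28*v^2 + 43*v + 2)) du + (u^2*(-6*u + 28*v + 4)) dv

Using F^*(f dg) = (f ∘ F) d(g ∘ F), substitute each coordinate x_i by F_i(u, v) in f_i, and replace dx_i by d F_i = (∂F_i/∂u) du + (∂F_i/∂v) dv.
  For the x component: f_1(F) = u*(-u + 5*v); d F_1 = (-2*u + 5*v) du + (5*u) dv
  For the y component: f_2(F) = u*(2*u - 9*v - 2); d F_2 = (-2*v - 1) du + (-2*u) dv
  For the z component: f_3(F) = 3*u*(-u + 5*v); d F_3 = (2 - v) du + (-u) dv
Combining and collecting du, dv coefficients:
  coeff of du: u*(2*u^2 - 16*u*v - 8*u + 28*v^2 + 43*v + 2)
  coeff of dv: u^2*(-6*u + 28*v + 4)
F^* omega = (u*(2*u^2 - 16*u*v - 8*u + 28*v^2 + 43*v + 2)) du + (u^2*(-6*u + 28*v + 4)) dv.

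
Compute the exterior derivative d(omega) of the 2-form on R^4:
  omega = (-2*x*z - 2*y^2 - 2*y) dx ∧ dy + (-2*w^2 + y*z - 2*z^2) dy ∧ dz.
d(omega) = (-2*x) dx ∧ dy ∧ dz + (-4*w) dy ∧ dz ∧ dw

For a 2-form omega = sum_{i<j} g_{ij} dx_i ∧ dx_j, the exterior derivative is
  d(omega) = sum_{i<j} d(g_{ij}) ∧ dx_i ∧ dx_j = sum_{i<j, k} (∂g_{ij}/∂x_k) dx_k ∧ dx_i ∧ dx_j.
Expand each term, using dx_k ∧ dx_i ∧ dx_j = sgn(permutation) dx_{(a)} ∧ dx_{(b)} ∧ dx_{(c)} with (a < b < c) sorted:
  d(-2*x*z - 2*y^2 - 2*y) includes (∂/∂z)(-2*x*z - 2*y^2 - 2*y) dz = (-2*x) dz, which multiplied by dx ∧ dy gives (-2*x) dx ∧ dy ∧ dz
  d(-2*w^2 + y*z - 2*z^2) includes (∂/∂w)(-2*w^2 + y*z - 2*z^2) dw = (-4*w) dw, which multiplied by dy ∧ dz gives (-4*w) dy ∧ dz ∧ dw
Collecting like 3-forms: d(omega) = (-2*x) dx ∧ dy ∧ dz + (-4*w) dy ∧ dz ∧ dw.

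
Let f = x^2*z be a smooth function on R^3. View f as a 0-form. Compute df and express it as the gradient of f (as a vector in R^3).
df = (2*x*z) dx + (0) dy + (x^2) dz; grad f = (2*x*z, 0, x^2)

For a 0-form f, d f = (∂f/∂x) dx + (∂f/∂y) dy + (∂f/∂z) dz. The components of the vector representation are exactly the entries of grad f in Cartesian coordinates:
  ∂f/∂x = 2*x*z
  ∂f/∂y = 0
  ∂f/∂z = x^2.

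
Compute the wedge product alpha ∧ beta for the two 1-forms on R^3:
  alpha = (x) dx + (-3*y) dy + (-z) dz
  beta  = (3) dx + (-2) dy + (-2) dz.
alpha ∧ beta = (-2*x + 9*y) dx ∧ dy + (-2*x + 3*z) dx ∧ dz + (6*y - 2*z) dy ∧ dz

Distribute the wedge, using dx_i ∧ dx_j = -dx_j ∧ dx_i and dx_i ∧ dx_i = 0. For each pair (i, j) with i < j, the coefficient of dx_i ∧ dx_j in alpha ∧ beta is (alpha_i * beta_j - alpha_j * beta_i). Collecting: alpha ∧ beta = (-2*x + 9*y) dx ∧ dy + (-2*x + 3*z) dx ∧ dz + (6*y - 2*z) dy ∧ dz.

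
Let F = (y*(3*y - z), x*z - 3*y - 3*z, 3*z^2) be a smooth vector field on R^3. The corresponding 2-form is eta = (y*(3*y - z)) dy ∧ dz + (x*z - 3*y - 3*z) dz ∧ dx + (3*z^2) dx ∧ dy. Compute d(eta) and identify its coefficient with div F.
d(eta) = (6*z - 3) dx ∧ dy ∧ dz; div F = 6*z - 3

For a 2-form in R^3 of the form above, applying d gives a 3-form with coefficient ∂P/∂x + ∂Q/∂y + ∂R/∂z:
  ∂P/∂x = 0
  ∂Q/∂y = -3
  ∂R/∂z = 6*z
Sum = 6*z - 3, which is exactly div F.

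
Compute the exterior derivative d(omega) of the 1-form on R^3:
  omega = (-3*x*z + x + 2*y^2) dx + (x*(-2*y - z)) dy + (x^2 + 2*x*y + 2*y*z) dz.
d(omega) = (-6*y - z) dx ∧ dy + (5*x + 2*y) dx ∧ dz + (3*x + 2*z) dy ∧ dz

For a 1-form omega = sum_i f_i dx_i, the exterior derivative is
  d(omega) = sum_{i < j} (∂f_j/∂x_i - ∂f_i/∂x_j) dx_i ∧ dx_j.
  coefficient of dx ∧ dy: ∂f_2/∂x - ∂f_1/∂y = ∂(x*(-2*y - z))/∂x - ∂(-3*x*z + x + 2*y^2)/∂y = -6*y - z
  coefficient of dx ∧ dz: ∂f_3/∂x - ∂f_1/∂z = ∂(x^2 + 2*x*y + 2*y*z)/∂x - ∂(-3*x*z + x + 2*y^2)/∂z = 5*x + 2*y
  coefficient of dy ∧ dz: ∂f_3/∂y - ∂f_2/∂z = ∂(x^2 + 2*x*y + 2*y*z)/∂y - ∂(x*(-2*y - z))/∂z = 3*x + 2*z
Assembling: d(omega) = (-6*y - z) dx ∧ dy + (5*x + 2*y) dx ∧ dz + (3*x + 2*z) dy ∧ dz.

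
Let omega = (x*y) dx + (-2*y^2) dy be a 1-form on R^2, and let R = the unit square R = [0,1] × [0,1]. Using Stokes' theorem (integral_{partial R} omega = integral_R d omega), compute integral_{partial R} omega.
integral_(partial R) omega = -1/2

Stokes: integral_partial_R omega = integral_R d omega with d omega = (∂Q/∂x - ∂P/∂y) dx ∧ dy.
  ∂Q/∂x = 0
  ∂P/∂y = x
  integrand = ∂Q/∂x - ∂P/∂y = -x.
Integrating over R: integral_0^1 integral_0^1 (-x) dx dy = -1/2.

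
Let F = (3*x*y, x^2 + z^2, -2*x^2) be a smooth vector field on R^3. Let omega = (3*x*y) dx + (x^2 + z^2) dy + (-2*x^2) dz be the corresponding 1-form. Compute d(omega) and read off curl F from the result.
d(omega) = (-2*z) dy ∧ dz + (4*x) dz ∧ dx + (-x) dx ∧ dy; curl F = (-2*z, 4*x, -x)

d omega = sum_{i<j} (∂f_j/∂x_i - ∂f_i/∂x_j) dx_i ∧ dx_j. Under the identification (dy ∧ dz, dz ∧ dx, dx ∧ dy) ↔ (e_x, e_y, e_z), the coefficients are exactly the components of curl F. Compute:
  ∂R/∂y - ∂Q/∂z = (0) - (2*z) = -2*z
  ∂P/∂z - ∂R/∂x = (0) - (-4*x) = 4*x
  ∂Q/∂x - ∂P/∂y = (2*x) - (3*x) = -x.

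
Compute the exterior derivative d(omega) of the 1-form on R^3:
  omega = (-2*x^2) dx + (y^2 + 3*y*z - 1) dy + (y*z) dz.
d(omega) = (-3*y + z) dy ∧ dz

For a 1-form omega = sum_i f_i dx_i, the exterior derivative is
  d(omega) = sum_{i < j} (∂f_j/∂x_i - ∂f_i/∂x_j) dx_i ∧ dx_j.
  coefficient of dy ∧ dz: ∂f_3/∂y - ∂f_2/∂z = ∂(y*z)/∂y - ∂(y^2 + 3*y*z - 1)/∂z = -3*y + z
Assembling: d(omega) = (-3*y + z) dy ∧ dz.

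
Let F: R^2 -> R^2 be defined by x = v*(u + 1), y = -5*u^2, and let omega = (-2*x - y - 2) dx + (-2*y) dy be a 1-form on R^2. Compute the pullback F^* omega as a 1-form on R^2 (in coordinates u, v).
F^* omega = (-100*u^3 + 5*u^2*v - 2*u*v^2 - 2*v^2 - 2*v) du + (5*u^3 - 2*u^2*v + 5*u^2 - 4*u*v - 2*u - 2*v - 2) dv

Using F^*(f dg) = (f ∘ F) d(g ∘ F), substitute each coordinate x_i by F_i(u, v) in f_i, and replace dx_i by d F_i = (∂F_i/∂u) du + (∂F_i/∂v) dv.
  For the x component: f_1(F) = 5*u^2 - 2*u*v - 2*v - 2; d F_1 = (v) du + (u + 1) dv
  For the y component: f_2(F) = 10*u^2; d F_2 = (-10*u) du + (0) dv
Combining and collecting du, dv coefficients:
  coeff of du: -100*u^3 + 5*u^2*v - 2*u*v^2 - 2*v^2 - 2*v
  coeff of dv: 5*u^3 - 2*u^2*v + 5*u^2 - 4*u*v - 2*u - 2*v - 2
F^* omega = (-100*u^3 + 5*u^2*v - 2*u*v^2 - 2*v^2 - 2*v) du + (5*u^3 - 2*u^2*v + 5*u^2 - 4*u*v - 2*u - 2*v - 2) dv.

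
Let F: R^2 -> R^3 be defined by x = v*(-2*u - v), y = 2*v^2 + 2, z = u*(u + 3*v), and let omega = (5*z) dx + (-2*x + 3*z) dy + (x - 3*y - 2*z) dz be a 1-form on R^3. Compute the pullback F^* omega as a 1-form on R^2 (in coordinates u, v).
F^* omega = (-4*u^3 - 32*u^2*v - 68*u*v^2 - 12*u - 21*v^3 - 18*v) du + (-16*u^3 - 52*u^2*v + u*v^2 - 18*u + 8*v^3) dv

Using F^*(f dg) = (f ∘ F) d(g ∘ F), substitute each coordinate x_i by F_i(u, v) in f_i, and replace dx_i by d F_i = (∂F_i/∂u) du + (∂F_i/∂v) dv.
  For the x component: f_1(F) = 5*u*(u + 3*v); d F_1 = (-2*v) du + (-2*u - 2*v) dv
  For the y component: f_2(F) = 3*u^2 + 13*u*v + 2*v^2; d F_2 = (0) du + (4*v) dv
  For the z component: f_3(F) = -2*u^2 - 8*u*v - 7*v^2 - 6; d F_3 = (2*u + 3*v) du + (3*u) dv
Combining and collecting du, dv coefficients:
  coeff of du: -4*u^3 - 32*u^2*v - 68*u*v^2 - 12*u - 21*v^3 - 18*v
  coeff of dv: -16*u^3 - 52*u^2*v + u*v^2 - 18*u + 8*v^3
F^* omega = (-4*u^3 - 32*u^2*v - 68*u*v^2 - 12*u - 21*v^3 - 18*v) du + (-16*u^3 - 52*u^2*v + u*v^2 - 18*u + 8*v^3) dv.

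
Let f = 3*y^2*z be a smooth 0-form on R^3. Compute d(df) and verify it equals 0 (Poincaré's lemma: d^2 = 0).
d(df) = 0

Step 1: df = sum_i (∂f/∂x_i) dx_i = (0) dx + (6*y*z) dy + (3*y^2) dz.
Step 2: Apply d again. Using the 1-form formula, the coefficient of dx ∧ dy in d(df) is ∂^2 f/∂x ∂y - ∂^2 f/∂y ∂x = (0) - (0) = 0 (equality of mixed partials for smooth f).
Similarly for dx ∧ dz and dy ∧ dz — all coefficients vanish. So d(df) = 0.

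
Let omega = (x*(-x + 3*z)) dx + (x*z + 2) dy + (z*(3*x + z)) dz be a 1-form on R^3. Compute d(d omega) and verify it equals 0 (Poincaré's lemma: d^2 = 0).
d(d omega) = 0

Step 1: d omega = sum_{i<j} (∂f_j/∂x_i - ∂f_i/∂x_j) dx_i ∧ dx_j:
  coeff of dx ∧ dy: z
  coeff of dx ∧ dz: -3*x + 3*z
  coeff of dy ∧ dz: -x
Step 2: Apply d again to each 2-form coefficient. The only possible 3-form in R^3 is dx ∧ dy ∧ dz, with coefficient
  ∂(coeff of dy∧dz)/∂x - ∂(coeff of dx∧dz)/∂y + ∂(coeff of dx∧dy)/∂z
  = ∂/∂x (-x) - ∂/∂y (-3*x + 3*z) + ∂/∂z (z).
Each of these terms simplifies to sums of mixed partials that cancel in pairs. The result is 0 (by equality of mixed partials for smooth functions — Schwarz / Clairaut).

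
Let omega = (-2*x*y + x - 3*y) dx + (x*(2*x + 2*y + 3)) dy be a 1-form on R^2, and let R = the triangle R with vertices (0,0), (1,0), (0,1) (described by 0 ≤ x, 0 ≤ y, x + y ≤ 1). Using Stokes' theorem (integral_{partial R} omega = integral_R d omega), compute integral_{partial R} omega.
integral_(partial R) omega = 13/3

Stokes: integral_partial_R omega = integral_R d omega with d omega = (∂Q/∂x - ∂P/∂y) dx ∧ dy.
  ∂Q/∂x = 4*x + 2*y + 3
  ∂P/∂y = -2*x - 3
  integrand = ∂Q/∂x - ∂P/∂y = 6*x + 2*y + 6.
Integrating over R: integral_0^1 integral_0^{1-x} (6*x + 2*y + 6) dy dx = 13/3.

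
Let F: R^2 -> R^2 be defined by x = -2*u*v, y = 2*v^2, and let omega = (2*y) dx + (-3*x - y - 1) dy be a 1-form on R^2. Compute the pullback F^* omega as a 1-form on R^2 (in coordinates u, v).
F^* omega = (-8*v^3) du + (4*v*(4*u*v - 2*v^2 - 1)) dv

Using F^*(f dg) = (f ∘ F) d(g ∘ F), substitute each coordinate x_i by F_i(u, v) in f_i, and replace dx_i by d F_i = (∂F_i/∂u) du + (∂F_i/∂v) dv.
  For the x component: f_1(F) = 4*v^2; d F_1 = (-2*v) du + (-2*u) dv
  For the y component: f_2(F) = 6*u*v - 2*v^2 - 1; d F_2 = (0) du + (4*v) dv
Combining and collecting du, dv coefficients:
  coeff of du: -8*v^3
  coeff of dv: 4*v*(4*u*v - 2*v^2 - 1)
F^* omega = (-8*v^3) du + (4*v*(4*u*v - 2*v^2 - 1)) dv.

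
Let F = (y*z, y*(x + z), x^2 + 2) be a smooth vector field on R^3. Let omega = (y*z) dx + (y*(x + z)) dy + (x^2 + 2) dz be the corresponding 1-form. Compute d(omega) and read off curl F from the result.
d(omega) = (-y) dy ∧ dz + (-2*x + y) dz ∧ dx + (y - z) dx ∧ dy; curl F = (-y, -2*x + y, y - z)

d omega = sum_{i<j} (∂f_j/∂x_i - ∂f_i/∂x_j) dx_i ∧ dx_j. Under the identification (dy ∧ dz, dz ∧ dx, dx ∧ dy) ↔ (e_x, e_y, e_z), the coefficients are exactly the components of curl F. Compute:
  ∂R/∂y - ∂Q/∂z = (0) - (y) = -y
  ∂P/∂z - ∂R/∂x = (y) - (2*x) = -2*x + y
  ∂Q/∂x - ∂P/∂y = (y) - (z) = y - z.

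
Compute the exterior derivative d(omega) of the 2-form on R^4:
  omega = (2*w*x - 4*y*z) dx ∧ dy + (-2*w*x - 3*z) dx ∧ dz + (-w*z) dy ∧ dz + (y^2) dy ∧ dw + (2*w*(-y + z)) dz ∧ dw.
d(omega) = (-4*y) dx ∧ dy ∧ dz + (2*x) dx ∧ dy ∧ dw + (-2*x) dx ∧ dz ∧ dw + (-2*w - z) dy ∧ dz ∧ dw

For a 2-form omega = sum_{i<j} g_{ij} dx_i ∧ dx_j, the exterior derivative is
  d(omega) = sum_{i<j} d(g_{ij}) ∧ dx_i ∧ dx_j = sum_{i<j, k} (∂g_{ij}/∂x_k) dx_k ∧ dx_i ∧ dx_j.
Expand each term, using dx_k ∧ dx_i ∧ dx_j = sgn(permutation) dx_{(a)} ∧ dx_{(b)} ∧ dx_{(c)} with (a < b < c) sorted:
  d(2*w*x - 4*y*z) includes (∂/∂z)(2*w*x - 4*y*z) dz = (-4*y) dz, which multiplied by dx ∧ dy gives (-4*y) dx ∧ dy ∧ dz
  d(2*w*x - 4*y*z) includes (∂/∂w)(2*w*x - 4*y*z) dw = (2*x) dw, which multiplied by dx ∧ dy gives (2*x) dx ∧ dy ∧ dw
  d(-2*w*x - 3*z) includes (∂/∂w)(-2*w*x - 3*z) dw = (-2*x) dw, which multiplied by dx ∧ dz gives (-2*x) dx ∧ dz ∧ dw
  d(-w*z) includes (∂/∂w)(-w*z) dw = (-z) dw, which multiplied by dy ∧ dz gives (-z) dy ∧ dz ∧ dw
  d(2*w*(-y + z)) includes (∂/∂y)(2*w*(-y + z)) dy = (-2*w) dy, which multiplied by dz ∧ dw gives (-2*w) dy ∧ dz ∧ dw
Collecting like 3-forms: d(omega) = (-4*y) dx ∧ dy ∧ dz + (2*x) dx ∧ dy ∧ dw + (-2*x) dx ∧ dz ∧ dw + (-2*w - z) dy ∧ dz ∧ dw.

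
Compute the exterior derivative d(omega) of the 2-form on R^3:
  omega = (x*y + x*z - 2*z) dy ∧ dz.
d(omega) = (y + z) dx ∧ dy ∧ dz

For a 2-form omega = sum_{i<j} g_{ij} dx_i ∧ dx_j, the exterior derivative is
  d(omega) = sum_{i<j} d(g_{ij}) ∧ dx_i ∧ dx_j = sum_{i<j, k} (∂g_{ij}/∂x_k) dx_k ∧ dx_i ∧ dx_j.
Expand each term, using dx_k ∧ dx_i ∧ dx_j = sgn(permutation) dx_{(a)} ∧ dx_{(b)} ∧ dx_{(c)} with (a < b < c) sorted:
  d(x*y + x*z - 2*z) includes (∂/∂x)(x*y + x*z - 2*z) dx = (y + z) dx, which multiplied by dy ∧ dz gives (y + z) dx ∧ dy ∧ dz
Collecting like 3-forms: d(omega) = (y + z) dx ∧ dy ∧ dz.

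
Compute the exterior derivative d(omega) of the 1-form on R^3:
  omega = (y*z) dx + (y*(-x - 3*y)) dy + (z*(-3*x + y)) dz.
d(omega) = (-y - z) dx ∧ dy + (-y - 3*z) dx ∧ dz + (z) dy ∧ dz

For a 1-form omega = sum_i f_i dx_i, the exterior derivative is
  d(omega) = sum_{i < j} (∂f_j/∂x_i - ∂f_i/∂x_j) dx_i ∧ dx_j.
  coefficient of dx ∧ dy: ∂f_2/∂x - ∂f_1/∂y = ∂(y*(-x - 3*y))/∂x - ∂(y*z)/∂y = -y - z
  coefficient of dx ∧ dz: ∂f_3/∂x - ∂f_1/∂z = ∂(z*(-3*x + y))/∂x - ∂(y*z)/∂z = -y - 3*z
  coefficient of dy ∧ dz: ∂f_3/∂y - ∂f_2/∂z = ∂(z*(-3*x + y))/∂y - ∂(y*(-x - 3*y))/∂z = z
Assembling: d(omega) = (-y - z) dx ∧ dy + (-y - 3*z) dx ∧ dz + (z) dy ∧ dz.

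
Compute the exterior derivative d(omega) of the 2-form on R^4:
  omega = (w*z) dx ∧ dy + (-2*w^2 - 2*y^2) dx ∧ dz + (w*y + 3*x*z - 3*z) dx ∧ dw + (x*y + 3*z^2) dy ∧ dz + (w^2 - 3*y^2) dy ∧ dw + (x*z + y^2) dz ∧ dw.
d(omega) = (w + 5*y) dx ∧ dy ∧ dz + (-w + z) dx ∧ dy ∧ dw + (-4*w - 3*x + z + 3) dx ∧ dz ∧ dw + (2*y) dy ∧ dz ∧ dw

For a 2-form omega = sum_{i<j} g_{ij} dx_i ∧ dx_j, the exterior derivative is
  d(omega) = sum_{i<j} d(g_{ij}) ∧ dx_i ∧ dx_j = sum_{i<j, k} (∂g_{ij}/∂x_k) dx_k ∧ dx_i ∧ dx_j.
Expand each term, using dx_k ∧ dx_i ∧ dx_j = sgn(permutation) dx_{(a)} ∧ dx_{(b)} ∧ dx_{(c)} with (a < b < c) sorted:
  d(w*z) includes (∂/∂z)(w*z) dz = (w) dz, which multiplied by dx ∧ dy gives (w) dx ∧ dy ∧ dz
  d(w*z) includes (∂/∂w)(w*z) dw = (z) dw, which multiplied by dx ∧ dy gives (z) dx ∧ dy ∧ dw
  d(-2*w^2 - 2*y^2) includes (∂/∂y)(-2*w^2 - 2*y^2) dy = (-4*y) dy, which multiplied by dx ∧ dz gives (4*y) dx ∧ dy ∧ dz
  d(-2*w^2 - 2*y^2) includes (∂/∂w)(-2*w^2 - 2*y^2) dw = (-4*w) dw, which multiplied by dx ∧ dz gives (-4*w) dx ∧ dz ∧ dw
  d(w*y + 3*x*z - 3*z) includes (∂/∂y)(w*y + 3*x*z - 3*z) dy = (w) dy, which multiplied by dx ∧ dw gives (-w) dx ∧ dy ∧ dw
  d(w*y + 3*x*z - 3*z) includes (∂/∂z)(w*y + 3*x*z - 3*z) dz = (3*x - 3) dz, which multiplied by dx ∧ dw gives (3 - 3*x) dx ∧ dz ∧ dw
  d(x*y + 3*z^2) includes (∂/∂x)(x*y + 3*z^2) dx = (y) dx, which multiplied by dy ∧ dz gives (y) dx ∧ dy ∧ dz
  d(x*z + y^2) includes (∂/∂x)(x*z + y^2) dx = (z) dx, which multiplied by dz ∧ dw gives (z) dx ∧ dz ∧ dw
  d(x*z + y^2) includes (∂/∂y)(x*z + y^2) dy = (2*y) dy, which multiplied by dz ∧ dw gives (2*y) dy ∧ dz ∧ dw
Collecting like 3-forms: d(omega) = (w + 5*y) dx ∧ dy ∧ dz + (-w + z) dx ∧ dy ∧ dw + (-4*w - 3*x + z + 3) dx ∧ dz ∧ dw + (2*y) dy ∧ dz ∧ dw.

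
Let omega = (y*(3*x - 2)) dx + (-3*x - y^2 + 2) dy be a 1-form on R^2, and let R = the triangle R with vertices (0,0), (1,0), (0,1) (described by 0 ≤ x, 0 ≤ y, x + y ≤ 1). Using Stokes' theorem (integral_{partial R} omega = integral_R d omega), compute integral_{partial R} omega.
integral_(partial R) omega = -1

Stokes: integral_partial_R omega = integral_R d omega with d omega = (∂Q/∂x - ∂P/∂y) dx ∧ dy.
  ∂Q/∂x = -3
  ∂P/∂y = 3*x - 2
  integrand = ∂Q/∂x - ∂P/∂y = -3*x - 1.
Integrating over R: integral_0^1 integral_0^{1-x} (-3*x - 1) dy dx = -1.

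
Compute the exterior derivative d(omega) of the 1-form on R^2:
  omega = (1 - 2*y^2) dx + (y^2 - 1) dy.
d(omega) = (4*y) dx ∧ dy

For a 1-form omega = sum_i f_i dx_i, the exterior derivative is
  d(omega) = sum_{i < j} (∂f_j/∂x_i - ∂f_i/∂x_j) dx_i ∧ dx_j.
  coefficient of dx ∧ dy: ∂f_2/∂x - ∂f_1/∂y = ∂(y^2 - 1)/∂x - ∂(1 - 2*y^2)/∂y = 4*y
Assembling: d(omega) = (4*y) dx ∧ dy.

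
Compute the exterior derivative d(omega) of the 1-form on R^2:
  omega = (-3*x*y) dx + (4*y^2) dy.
d(omega) = (3*x) dx ∧ dy

For a 1-form omega = sum_i f_i dx_i, the exterior derivative is
  d(omega) = sum_{i < j} (∂f_j/∂x_i - ∂f_i/∂x_j) dx_i ∧ dx_j.
  coefficient of dx ∧ dy: ∂f_2/∂x - ∂f_1/∂y = ∂(4*y^2)/∂x - ∂(-3*x*y)/∂y = 3*x
Assembling: d(omega) = (3*x) dx ∧ dy.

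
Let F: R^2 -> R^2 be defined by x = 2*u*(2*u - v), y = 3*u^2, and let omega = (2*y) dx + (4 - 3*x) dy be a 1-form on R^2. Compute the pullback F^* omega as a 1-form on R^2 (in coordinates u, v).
F^* omega = (24*u*(-u^2 + u*v + 1)) du + (-12*u^3) dv

Using F^*(f dg) = (f ∘ F) d(g ∘ F), substitute each coordinate x_i by F_i(u, v) in f_i, and replace dx_i by d F_i = (∂F_i/∂u) du + (∂F_i/∂v) dv.
  For the x component: f_1(F) = 6*u^2; d F_1 = (8*u - 2*v) du + (-2*u) dv
  For the y component: f_2(F) = -12*u^2 + 6*u*v + 4; d F_2 = (6*u) du + (0) dv
Combining and collecting du, dv coefficients:
  coeff of du: 24*u*(-u^2 + u*v + 1)
  coeff of dv: -12*u^3
F^* omega = (24*u*(-u^2 + u*v + 1)) du + (-12*u^3) dv.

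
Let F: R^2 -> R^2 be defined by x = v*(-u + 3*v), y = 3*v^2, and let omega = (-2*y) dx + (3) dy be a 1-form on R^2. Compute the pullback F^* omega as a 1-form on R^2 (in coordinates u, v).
F^* omega = (6*v^3) du + (6*v*(u*v - 6*v^2 + 3)) dv

Using F^*(f dg) = (f ∘ F) d(g ∘ F), substitute each coordinate x_i by F_i(u, v) in f_i, and replace dx_i by d F_i = (∂F_i/∂u) du + (∂F_i/∂v) dv.
  For the x component: f_1(F) = -6*v^2; d F_1 = (-v) du + (-u + 6*v) dv
  For the y component: f_2(F) = 3; d F_2 = (0) du + (6*v) dv
Combining and collecting du, dv coefficients:
  coeff of du: 6*v^3
  coeff of dv: 6*v*(u*v - 6*v^2 + 3)
F^* omega = (6*v^3) du + (6*v*(u*v - 6*v^2 + 3)) dv.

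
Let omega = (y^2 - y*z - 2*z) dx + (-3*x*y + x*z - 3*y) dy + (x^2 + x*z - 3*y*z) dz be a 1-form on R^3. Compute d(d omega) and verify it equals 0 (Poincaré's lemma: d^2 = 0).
d(d omega) = 0

Step 1: d omega = sum_{i<j} (∂f_j/∂x_i - ∂f_i/∂x_j) dx_i ∧ dx_j:
  coeff of dx ∧ dy: -5*y + 2*z
  coeff of dx ∧ dz: 2*x + y + z + 2
  coeff of dy ∧ dz: -x - 3*z
Step 2: Apply d again to each 2-form coefficient. The only possible 3-form in R^3 is dx ∧ dy ∧ dz, with coefficient
  ∂(coeff of dy∧dz)/∂x - ∂(coeff of dx∧dz)/∂y + ∂(coeff of dx∧dy)/∂z
  = ∂/∂x (-x - 3*z) - ∂/∂y (2*x + y + z + 2) + ∂/∂z (-5*y + 2*z).
Each of these terms simplifies to sums of mixed partials that cancel in pairs. The result is 0 (by equality of mixed partials for smooth functions — Schwarz / Clairaut).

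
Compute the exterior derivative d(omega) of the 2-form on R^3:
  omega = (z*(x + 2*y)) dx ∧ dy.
d(omega) = (x + 2*y) dx ∧ dy ∧ dz

For a 2-form omega = sum_{i<j} g_{ij} dx_i ∧ dx_j, the exterior derivative is
  d(omega) = sum_{i<j} d(g_{ij}) ∧ dx_i ∧ dx_j = sum_{i<j, k} (∂g_{ij}/∂x_k) dx_k ∧ dx_i ∧ dx_j.
Expand each term, using dx_k ∧ dx_i ∧ dx_j = sgn(permutation) dx_{(a)} ∧ dx_{(b)} ∧ dx_{(c)} with (a < b < c) sorted:
  d(z*(x + 2*y)) includes (∂/∂z)(z*(x + 2*y)) dz = (x + 2*y) dz, which multiplied by dx ∧ dy gives (x + 2*y) dx ∧ dy ∧ dz
Collecting like 3-forms: d(omega) = (x + 2*y) dx ∧ dy ∧ dz.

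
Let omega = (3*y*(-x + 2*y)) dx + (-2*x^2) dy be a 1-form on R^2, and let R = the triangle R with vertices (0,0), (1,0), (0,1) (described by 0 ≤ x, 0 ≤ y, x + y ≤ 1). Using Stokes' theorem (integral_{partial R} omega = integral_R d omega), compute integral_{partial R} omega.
integral_(partial R) omega = -13/6

Stokes: integral_partial_R omega = integral_R d omega with d omega = (∂Q/∂x - ∂P/∂y) dx ∧ dy.
  ∂Q/∂x = -4*x
  ∂P/∂y = -3*x + 12*y
  integrand = ∂Q/∂x - ∂P/∂y = -x - 12*y.
Integrating over R: integral_0^1 integral_0^{1-x} (-x - 12*y) dy dx = -13/6.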